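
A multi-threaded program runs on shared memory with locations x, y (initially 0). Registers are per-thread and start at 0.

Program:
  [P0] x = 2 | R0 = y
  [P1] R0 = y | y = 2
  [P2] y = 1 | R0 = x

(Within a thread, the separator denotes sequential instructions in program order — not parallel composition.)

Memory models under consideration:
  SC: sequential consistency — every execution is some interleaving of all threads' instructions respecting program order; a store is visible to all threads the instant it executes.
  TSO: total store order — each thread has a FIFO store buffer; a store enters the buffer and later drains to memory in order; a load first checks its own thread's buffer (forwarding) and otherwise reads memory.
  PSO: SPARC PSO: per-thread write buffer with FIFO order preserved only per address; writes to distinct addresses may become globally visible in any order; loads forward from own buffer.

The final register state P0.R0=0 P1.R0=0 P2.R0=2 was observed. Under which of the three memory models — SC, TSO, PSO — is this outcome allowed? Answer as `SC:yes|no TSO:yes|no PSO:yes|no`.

SC:yes TSO:yes PSO:yes

outcome vector order: (P0.R0,P1.R0,P2.R0)
under SC → <0 0 2>, <0 1 2>, <1 0 0>, <1 0 2>, <1 1 0>, <1 1 2>, <2 0 0>, <2 0 2>, <2 1 0>, <2 1 2>
under TSO → <0 0 0>, <0 0 2>, <0 1 0>, <0 1 2>, <1 0 0>, <1 0 2>, <1 1 0>, <1 1 2>, <2 0 0>, <2 0 2>, <2 1 0>, <2 1 2>
under PSO → <0 0 0>, <0 0 2>, <0 1 0>, <0 1 2>, <1 0 0>, <1 0 2>, <1 1 0>, <1 1 2>, <2 0 0>, <2 0 2>, <2 1 0>, <2 1 2>
target <0 0 2> ∈ {SC,TSO,PSO}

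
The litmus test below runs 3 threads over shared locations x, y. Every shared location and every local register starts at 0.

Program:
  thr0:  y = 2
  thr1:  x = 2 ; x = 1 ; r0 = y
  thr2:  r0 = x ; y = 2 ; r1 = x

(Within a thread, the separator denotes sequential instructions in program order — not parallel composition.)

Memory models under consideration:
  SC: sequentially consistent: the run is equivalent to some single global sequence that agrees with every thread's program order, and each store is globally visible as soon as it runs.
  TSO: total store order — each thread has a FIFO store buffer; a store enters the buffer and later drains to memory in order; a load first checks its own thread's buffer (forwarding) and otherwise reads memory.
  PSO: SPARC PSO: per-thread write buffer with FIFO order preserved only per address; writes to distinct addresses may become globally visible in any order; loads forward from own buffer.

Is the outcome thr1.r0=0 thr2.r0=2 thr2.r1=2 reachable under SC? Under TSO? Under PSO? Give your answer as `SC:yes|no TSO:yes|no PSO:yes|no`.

SC:no TSO:yes PSO:yes

outcome vector order: (thr1.r0,thr2.r0,thr2.r1)
SC (9): 0/0/1, 0/1/1, 0/2/1, 2/0/0, 2/0/1, 2/0/2, 2/1/1, 2/2/1, 2/2/2
TSO (12): 0/0/0, 0/0/1, 0/0/2, 0/1/1, 0/2/1, 0/2/2, 2/0/0, 2/0/1, 2/0/2, 2/1/1, 2/2/1, 2/2/2
PSO (12): 0/0/0, 0/0/1, 0/0/2, 0/1/1, 0/2/1, 0/2/2, 2/0/0, 2/0/1, 2/0/2, 2/1/1, 2/2/1, 2/2/2
target 0/2/2 ∈ {TSO,PSO}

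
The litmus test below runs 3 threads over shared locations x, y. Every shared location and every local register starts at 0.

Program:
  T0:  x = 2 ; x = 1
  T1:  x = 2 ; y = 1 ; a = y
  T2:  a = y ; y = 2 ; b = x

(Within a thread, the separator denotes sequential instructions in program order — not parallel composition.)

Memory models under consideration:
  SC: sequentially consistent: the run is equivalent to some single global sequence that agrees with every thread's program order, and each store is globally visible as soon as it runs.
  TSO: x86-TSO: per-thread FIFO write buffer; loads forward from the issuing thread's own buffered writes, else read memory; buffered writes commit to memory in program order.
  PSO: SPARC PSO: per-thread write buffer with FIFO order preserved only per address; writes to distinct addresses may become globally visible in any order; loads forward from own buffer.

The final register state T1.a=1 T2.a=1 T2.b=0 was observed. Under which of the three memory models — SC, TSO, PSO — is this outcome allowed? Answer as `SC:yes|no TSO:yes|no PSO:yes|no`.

SC:no TSO:no PSO:yes

outcome vector order: (T1.a,T2.a,T2.b)
SC: 9 outcomes — {<1 0 0>; <1 0 1>; <1 0 2>; <1 1 1>; <1 1 2>; <2 0 1>; <2 0 2>; <2 1 1>; <2 1 2>}
TSO: 10 outcomes — {<1 0 0>; <1 0 1>; <1 0 2>; <1 1 1>; <1 1 2>; <2 0 0>; <2 0 1>; <2 0 2>; <2 1 1>; <2 1 2>}
PSO: 12 outcomes — {<1 0 0>; <1 0 1>; <1 0 2>; <1 1 0>; <1 1 1>; <1 1 2>; <2 0 0>; <2 0 1>; <2 0 2>; <2 1 0>; <2 1 1>; <2 1 2>}
target <1 1 0> ∈ {PSO}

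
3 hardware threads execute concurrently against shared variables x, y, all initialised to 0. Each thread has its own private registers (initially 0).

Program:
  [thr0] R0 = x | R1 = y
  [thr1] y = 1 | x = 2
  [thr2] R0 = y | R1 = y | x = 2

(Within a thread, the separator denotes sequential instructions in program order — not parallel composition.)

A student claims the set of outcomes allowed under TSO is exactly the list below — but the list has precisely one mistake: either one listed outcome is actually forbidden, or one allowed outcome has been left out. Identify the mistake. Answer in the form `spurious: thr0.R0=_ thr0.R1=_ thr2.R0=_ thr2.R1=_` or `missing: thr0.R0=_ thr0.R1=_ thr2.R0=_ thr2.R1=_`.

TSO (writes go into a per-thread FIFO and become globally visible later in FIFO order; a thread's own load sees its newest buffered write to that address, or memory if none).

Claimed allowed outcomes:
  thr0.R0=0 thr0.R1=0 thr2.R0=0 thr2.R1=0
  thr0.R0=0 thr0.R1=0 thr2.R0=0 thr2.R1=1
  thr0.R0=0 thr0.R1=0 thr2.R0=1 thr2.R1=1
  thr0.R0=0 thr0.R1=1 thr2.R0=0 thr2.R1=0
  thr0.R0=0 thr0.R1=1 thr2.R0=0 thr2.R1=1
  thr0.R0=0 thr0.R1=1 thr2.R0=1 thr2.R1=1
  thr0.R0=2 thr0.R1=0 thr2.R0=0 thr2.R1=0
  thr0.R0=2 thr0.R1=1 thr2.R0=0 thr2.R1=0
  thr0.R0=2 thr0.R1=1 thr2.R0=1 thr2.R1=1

outcome vector order: (thr0.R0,thr0.R1,thr2.R0,thr2.R1)
TSO: 10 outcomes — {0/0/0/0; 0/0/0/1; 0/0/1/1; 0/1/0/0; 0/1/0/1; 0/1/1/1; 2/0/0/0; 2/1/0/0; 2/1/0/1; 2/1/1/1}
TSO∖claimed = {2/1/0/1}

missing: thr0.R0=2 thr0.R1=1 thr2.R0=0 thr2.R1=1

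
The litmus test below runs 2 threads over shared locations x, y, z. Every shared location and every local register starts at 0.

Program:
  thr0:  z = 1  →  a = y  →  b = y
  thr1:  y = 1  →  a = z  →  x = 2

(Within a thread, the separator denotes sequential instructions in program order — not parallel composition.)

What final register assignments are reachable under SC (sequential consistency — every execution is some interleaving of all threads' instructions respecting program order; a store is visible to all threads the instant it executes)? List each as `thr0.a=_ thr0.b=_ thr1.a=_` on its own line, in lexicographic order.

thr0.a=0 thr0.b=0 thr1.a=1
thr0.a=0 thr0.b=1 thr1.a=1
thr0.a=1 thr0.b=1 thr1.a=0
thr0.a=1 thr0.b=1 thr1.a=1

outcome vector order: (thr0.a,thr0.b,thr1.a)
|SC outcomes| = 4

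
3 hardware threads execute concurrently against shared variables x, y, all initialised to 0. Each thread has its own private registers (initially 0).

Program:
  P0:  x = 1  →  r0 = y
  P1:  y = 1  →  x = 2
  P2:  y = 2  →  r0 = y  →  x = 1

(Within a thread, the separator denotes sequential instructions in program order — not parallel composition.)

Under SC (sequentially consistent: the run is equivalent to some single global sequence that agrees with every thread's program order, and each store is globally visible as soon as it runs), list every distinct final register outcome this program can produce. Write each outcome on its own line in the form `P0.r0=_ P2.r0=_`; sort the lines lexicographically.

P0.r0=0 P2.r0=1
P0.r0=0 P2.r0=2
P0.r0=1 P2.r0=1
P0.r0=1 P2.r0=2
P0.r0=2 P2.r0=1
P0.r0=2 P2.r0=2

outcome vector order: (P0.r0,P2.r0)
|SC outcomes| = 6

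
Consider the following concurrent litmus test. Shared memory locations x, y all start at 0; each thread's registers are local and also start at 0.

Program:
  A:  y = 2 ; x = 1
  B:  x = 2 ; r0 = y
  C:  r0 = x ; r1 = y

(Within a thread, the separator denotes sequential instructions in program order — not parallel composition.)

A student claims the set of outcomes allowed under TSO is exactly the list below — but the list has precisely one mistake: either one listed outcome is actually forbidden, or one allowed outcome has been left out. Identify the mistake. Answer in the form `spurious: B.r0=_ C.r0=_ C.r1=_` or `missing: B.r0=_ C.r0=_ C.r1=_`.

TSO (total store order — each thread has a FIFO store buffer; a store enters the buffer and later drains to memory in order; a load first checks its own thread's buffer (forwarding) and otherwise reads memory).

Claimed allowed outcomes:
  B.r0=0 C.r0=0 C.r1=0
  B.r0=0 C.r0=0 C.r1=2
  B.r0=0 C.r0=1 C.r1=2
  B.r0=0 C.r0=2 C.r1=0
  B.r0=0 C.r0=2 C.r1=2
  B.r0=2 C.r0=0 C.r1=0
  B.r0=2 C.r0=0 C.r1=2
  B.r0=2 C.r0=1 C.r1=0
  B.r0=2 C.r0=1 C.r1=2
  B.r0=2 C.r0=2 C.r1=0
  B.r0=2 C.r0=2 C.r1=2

spurious: B.r0=2 C.r0=1 C.r1=0

outcome vector order: (B.r0,C.r0,C.r1)
[TSO] allowed = {(0,0,0), (0,0,2), (0,1,2), (0,2,0), (0,2,2), (2,0,0), (2,0,2), (2,1,2), (2,2,0), (2,2,2)}
claimed∖TSO = {(2,1,0)}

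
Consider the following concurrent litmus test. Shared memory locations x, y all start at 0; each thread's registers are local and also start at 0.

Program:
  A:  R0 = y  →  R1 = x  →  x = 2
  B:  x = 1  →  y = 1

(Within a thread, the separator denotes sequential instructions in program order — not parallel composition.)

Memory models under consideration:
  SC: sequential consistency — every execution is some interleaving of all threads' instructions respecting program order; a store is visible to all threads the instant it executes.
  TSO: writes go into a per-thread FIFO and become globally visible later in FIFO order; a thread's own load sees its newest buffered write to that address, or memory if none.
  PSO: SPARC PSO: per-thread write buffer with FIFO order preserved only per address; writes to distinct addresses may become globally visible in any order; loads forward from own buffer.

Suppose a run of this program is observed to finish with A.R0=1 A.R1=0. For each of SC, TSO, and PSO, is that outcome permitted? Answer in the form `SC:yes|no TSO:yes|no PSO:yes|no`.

SC:no TSO:no PSO:yes

outcome vector order: (A.R0,A.R1)
under SC → 0/0 0/1 1/1
under TSO → 0/0 0/1 1/1
under PSO → 0/0 0/1 1/0 1/1
target 1/0 ∈ {PSO}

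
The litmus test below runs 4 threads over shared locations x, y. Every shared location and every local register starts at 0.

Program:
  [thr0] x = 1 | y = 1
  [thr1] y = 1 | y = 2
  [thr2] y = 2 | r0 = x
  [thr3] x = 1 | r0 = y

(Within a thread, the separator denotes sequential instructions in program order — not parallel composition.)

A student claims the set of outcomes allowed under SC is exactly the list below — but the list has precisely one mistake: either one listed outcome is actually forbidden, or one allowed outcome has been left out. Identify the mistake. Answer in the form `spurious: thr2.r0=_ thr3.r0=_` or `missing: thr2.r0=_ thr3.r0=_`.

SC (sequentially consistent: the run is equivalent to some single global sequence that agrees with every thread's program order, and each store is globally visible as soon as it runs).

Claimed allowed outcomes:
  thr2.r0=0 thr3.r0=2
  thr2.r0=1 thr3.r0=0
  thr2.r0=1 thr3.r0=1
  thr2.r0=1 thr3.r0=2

outcome vector order: (thr2.r0,thr3.r0)
SC: 5 outcomes — {<0 1> <0 2> <1 0> <1 1> <1 2>}
SC∖claimed = {<0 1>}

missing: thr2.r0=0 thr3.r0=1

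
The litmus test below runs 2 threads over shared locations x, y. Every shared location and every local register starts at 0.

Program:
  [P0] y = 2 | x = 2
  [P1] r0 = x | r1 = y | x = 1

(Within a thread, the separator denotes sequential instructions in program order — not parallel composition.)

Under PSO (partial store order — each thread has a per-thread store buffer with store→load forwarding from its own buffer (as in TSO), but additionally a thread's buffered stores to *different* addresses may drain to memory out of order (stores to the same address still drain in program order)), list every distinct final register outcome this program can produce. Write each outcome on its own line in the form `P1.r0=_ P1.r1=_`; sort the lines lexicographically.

P1.r0=0 P1.r1=0
P1.r0=0 P1.r1=2
P1.r0=2 P1.r1=0
P1.r0=2 P1.r1=2

outcome vector order: (P1.r0,P1.r1)
|PSO outcomes| = 4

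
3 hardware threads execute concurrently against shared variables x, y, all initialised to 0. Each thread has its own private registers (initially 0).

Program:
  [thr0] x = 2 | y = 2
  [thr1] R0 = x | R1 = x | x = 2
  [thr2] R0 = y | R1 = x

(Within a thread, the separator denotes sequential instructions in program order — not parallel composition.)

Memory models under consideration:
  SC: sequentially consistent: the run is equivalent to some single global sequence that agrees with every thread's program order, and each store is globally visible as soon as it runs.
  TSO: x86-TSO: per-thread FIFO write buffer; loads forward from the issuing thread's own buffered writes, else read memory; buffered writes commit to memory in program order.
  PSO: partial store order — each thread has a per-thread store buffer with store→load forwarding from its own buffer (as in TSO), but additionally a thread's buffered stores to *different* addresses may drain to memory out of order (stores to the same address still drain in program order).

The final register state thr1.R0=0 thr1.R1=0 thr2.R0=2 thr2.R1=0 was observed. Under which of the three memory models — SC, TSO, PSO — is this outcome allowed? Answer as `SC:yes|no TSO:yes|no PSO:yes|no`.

outcome vector order: (thr1.R0,thr1.R1,thr2.R0,thr2.R1)
SC (9): 0/0/0/0; 0/0/0/2; 0/0/2/2; 0/2/0/0; 0/2/0/2; 0/2/2/2; 2/2/0/0; 2/2/0/2; 2/2/2/2
TSO (9): 0/0/0/0; 0/0/0/2; 0/0/2/2; 0/2/0/0; 0/2/0/2; 0/2/2/2; 2/2/0/0; 2/2/0/2; 2/2/2/2
PSO (12): 0/0/0/0; 0/0/0/2; 0/0/2/0; 0/0/2/2; 0/2/0/0; 0/2/0/2; 0/2/2/0; 0/2/2/2; 2/2/0/0; 2/2/0/2; 2/2/2/0; 2/2/2/2
target 0/0/2/0 ∈ {PSO}

SC:no TSO:no PSO:yes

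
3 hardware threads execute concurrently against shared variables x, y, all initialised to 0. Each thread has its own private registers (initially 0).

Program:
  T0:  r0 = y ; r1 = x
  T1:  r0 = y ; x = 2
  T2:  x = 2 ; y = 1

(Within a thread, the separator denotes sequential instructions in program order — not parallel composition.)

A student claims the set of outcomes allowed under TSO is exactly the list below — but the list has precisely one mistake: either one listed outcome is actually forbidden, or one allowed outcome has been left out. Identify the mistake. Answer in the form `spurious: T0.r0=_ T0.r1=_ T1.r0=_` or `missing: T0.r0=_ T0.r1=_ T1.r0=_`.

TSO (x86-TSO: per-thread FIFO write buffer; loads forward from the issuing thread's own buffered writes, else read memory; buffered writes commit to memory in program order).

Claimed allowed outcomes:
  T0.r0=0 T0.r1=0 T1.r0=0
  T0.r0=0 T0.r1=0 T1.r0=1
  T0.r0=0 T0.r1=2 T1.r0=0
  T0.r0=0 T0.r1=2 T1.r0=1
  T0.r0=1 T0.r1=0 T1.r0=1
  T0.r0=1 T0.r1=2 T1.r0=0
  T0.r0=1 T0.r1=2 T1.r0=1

spurious: T0.r0=1 T0.r1=0 T1.r0=1

outcome vector order: (T0.r0,T0.r1,T1.r0)
TSO: 6 outcomes — {000, 001, 020, 021, 120, 121}
claimed∖TSO = {101}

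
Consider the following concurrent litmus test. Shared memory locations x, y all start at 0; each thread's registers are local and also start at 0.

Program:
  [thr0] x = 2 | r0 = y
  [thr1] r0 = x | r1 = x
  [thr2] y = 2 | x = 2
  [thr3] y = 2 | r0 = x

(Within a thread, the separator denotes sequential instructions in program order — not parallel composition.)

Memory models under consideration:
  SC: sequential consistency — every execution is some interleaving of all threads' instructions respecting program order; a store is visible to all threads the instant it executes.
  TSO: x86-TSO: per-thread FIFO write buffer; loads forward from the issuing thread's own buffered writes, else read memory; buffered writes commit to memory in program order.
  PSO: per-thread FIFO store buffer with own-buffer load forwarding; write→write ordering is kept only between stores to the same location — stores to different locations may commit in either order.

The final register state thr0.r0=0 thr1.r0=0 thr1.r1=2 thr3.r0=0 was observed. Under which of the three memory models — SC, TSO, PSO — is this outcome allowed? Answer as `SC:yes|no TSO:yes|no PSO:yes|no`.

SC:no TSO:yes PSO:yes

outcome vector order: (thr0.r0,thr1.r0,thr1.r1,thr3.r0)
SC: 9 outcomes — {0002; 0022; 0222; 2000; 2002; 2020; 2022; 2220; 2222}
TSO: 12 outcomes — {0000; 0002; 0020; 0022; 0220; 0222; 2000; 2002; 2020; 2022; 2220; 2222}
PSO: 12 outcomes — {0000; 0002; 0020; 0022; 0220; 0222; 2000; 2002; 2020; 2022; 2220; 2222}
target 0020 ∈ {TSO,PSO}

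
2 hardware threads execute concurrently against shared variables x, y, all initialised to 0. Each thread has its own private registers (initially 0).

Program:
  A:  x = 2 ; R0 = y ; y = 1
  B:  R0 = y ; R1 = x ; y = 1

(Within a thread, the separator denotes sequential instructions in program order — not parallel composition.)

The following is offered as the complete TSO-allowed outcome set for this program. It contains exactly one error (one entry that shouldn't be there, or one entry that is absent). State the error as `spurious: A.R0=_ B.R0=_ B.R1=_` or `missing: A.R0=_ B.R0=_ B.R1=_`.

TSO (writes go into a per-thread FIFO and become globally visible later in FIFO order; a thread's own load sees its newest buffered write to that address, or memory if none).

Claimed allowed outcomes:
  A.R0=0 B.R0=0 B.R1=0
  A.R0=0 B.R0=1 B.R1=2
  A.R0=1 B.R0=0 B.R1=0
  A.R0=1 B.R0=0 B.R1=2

missing: A.R0=0 B.R0=0 B.R1=2

outcome vector order: (A.R0,B.R0,B.R1)
[TSO] allowed = {0/0/0 0/0/2 0/1/2 1/0/0 1/0/2}
TSO∖claimed = {0/0/2}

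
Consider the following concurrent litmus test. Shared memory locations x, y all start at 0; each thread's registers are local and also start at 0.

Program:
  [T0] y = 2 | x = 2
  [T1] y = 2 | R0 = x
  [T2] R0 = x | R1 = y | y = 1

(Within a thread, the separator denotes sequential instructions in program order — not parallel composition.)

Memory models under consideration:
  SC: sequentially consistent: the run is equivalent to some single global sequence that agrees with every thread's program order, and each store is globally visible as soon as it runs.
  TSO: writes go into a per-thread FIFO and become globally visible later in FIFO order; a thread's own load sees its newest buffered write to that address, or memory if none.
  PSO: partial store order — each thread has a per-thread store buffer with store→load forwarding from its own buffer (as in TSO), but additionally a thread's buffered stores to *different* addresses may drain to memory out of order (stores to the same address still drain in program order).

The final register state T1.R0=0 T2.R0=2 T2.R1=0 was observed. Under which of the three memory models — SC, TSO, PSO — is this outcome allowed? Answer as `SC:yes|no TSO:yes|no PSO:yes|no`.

outcome vector order: (T1.R0,T2.R0,T2.R1)
SC: 6 outcomes — {<0 0 0> <0 0 2> <0 2 2> <2 0 0> <2 0 2> <2 2 2>}
TSO: 6 outcomes — {<0 0 0> <0 0 2> <0 2 2> <2 0 0> <2 0 2> <2 2 2>}
PSO: 8 outcomes — {<0 0 0> <0 0 2> <0 2 0> <0 2 2> <2 0 0> <2 0 2> <2 2 0> <2 2 2>}
target <0 2 0> ∈ {PSO}

SC:no TSO:no PSO:yes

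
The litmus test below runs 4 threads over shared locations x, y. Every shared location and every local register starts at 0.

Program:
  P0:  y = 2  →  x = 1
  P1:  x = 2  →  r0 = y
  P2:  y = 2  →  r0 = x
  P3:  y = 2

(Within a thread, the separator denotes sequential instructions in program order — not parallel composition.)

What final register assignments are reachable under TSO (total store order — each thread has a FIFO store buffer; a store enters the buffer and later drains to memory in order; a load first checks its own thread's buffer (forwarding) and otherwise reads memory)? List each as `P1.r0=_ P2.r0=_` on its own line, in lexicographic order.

P1.r0=0 P2.r0=0
P1.r0=0 P2.r0=1
P1.r0=0 P2.r0=2
P1.r0=2 P2.r0=0
P1.r0=2 P2.r0=1
P1.r0=2 P2.r0=2

outcome vector order: (P1.r0,P2.r0)
|TSO outcomes| = 6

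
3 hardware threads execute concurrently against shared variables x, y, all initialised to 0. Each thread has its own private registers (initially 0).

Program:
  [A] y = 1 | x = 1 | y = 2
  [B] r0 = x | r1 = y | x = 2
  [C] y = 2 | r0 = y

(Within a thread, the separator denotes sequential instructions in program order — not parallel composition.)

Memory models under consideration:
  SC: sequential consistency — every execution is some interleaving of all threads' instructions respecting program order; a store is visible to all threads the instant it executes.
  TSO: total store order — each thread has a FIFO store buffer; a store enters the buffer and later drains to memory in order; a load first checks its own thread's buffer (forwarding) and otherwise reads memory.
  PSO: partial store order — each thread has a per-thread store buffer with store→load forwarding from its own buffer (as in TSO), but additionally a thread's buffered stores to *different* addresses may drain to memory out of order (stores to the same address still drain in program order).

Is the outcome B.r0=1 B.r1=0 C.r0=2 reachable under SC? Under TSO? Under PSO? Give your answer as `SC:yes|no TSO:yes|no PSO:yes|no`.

outcome vector order: (B.r0,B.r1,C.r0)
under SC → <0 0 1>, <0 0 2>, <0 1 1>, <0 1 2>, <0 2 1>, <0 2 2>, <1 1 1>, <1 1 2>, <1 2 1>, <1 2 2>
under TSO → <0 0 1>, <0 0 2>, <0 1 1>, <0 1 2>, <0 2 1>, <0 2 2>, <1 1 1>, <1 1 2>, <1 2 1>, <1 2 2>
under PSO → <0 0 1>, <0 0 2>, <0 1 1>, <0 1 2>, <0 2 1>, <0 2 2>, <1 0 1>, <1 0 2>, <1 1 1>, <1 1 2>, <1 2 1>, <1 2 2>
target <1 0 2> ∈ {PSO}

SC:no TSO:no PSO:yes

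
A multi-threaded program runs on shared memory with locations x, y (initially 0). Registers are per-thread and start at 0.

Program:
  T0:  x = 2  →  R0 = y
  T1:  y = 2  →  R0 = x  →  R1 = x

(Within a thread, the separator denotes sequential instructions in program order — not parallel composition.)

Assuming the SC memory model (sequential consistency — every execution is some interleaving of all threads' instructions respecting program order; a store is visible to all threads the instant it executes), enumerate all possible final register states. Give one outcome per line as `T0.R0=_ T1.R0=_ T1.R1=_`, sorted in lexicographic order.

outcome vector order: (T0.R0,T1.R0,T1.R1)
|SC outcomes| = 4

T0.R0=0 T1.R0=2 T1.R1=2
T0.R0=2 T1.R0=0 T1.R1=0
T0.R0=2 T1.R0=0 T1.R1=2
T0.R0=2 T1.R0=2 T1.R1=2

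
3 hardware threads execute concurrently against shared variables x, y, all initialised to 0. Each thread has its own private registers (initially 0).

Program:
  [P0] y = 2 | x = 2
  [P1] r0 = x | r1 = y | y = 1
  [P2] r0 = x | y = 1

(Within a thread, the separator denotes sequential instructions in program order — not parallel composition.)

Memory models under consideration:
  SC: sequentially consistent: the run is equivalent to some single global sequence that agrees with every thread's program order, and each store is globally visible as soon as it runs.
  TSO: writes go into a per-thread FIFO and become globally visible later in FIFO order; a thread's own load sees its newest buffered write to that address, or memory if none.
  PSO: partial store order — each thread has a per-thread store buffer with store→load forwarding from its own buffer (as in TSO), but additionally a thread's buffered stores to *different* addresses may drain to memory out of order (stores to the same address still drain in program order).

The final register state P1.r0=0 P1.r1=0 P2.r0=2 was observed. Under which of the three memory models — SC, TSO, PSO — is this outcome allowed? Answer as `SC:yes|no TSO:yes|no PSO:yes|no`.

SC:yes TSO:yes PSO:yes

outcome vector order: (P1.r0,P1.r1,P2.r0)
SC (10): (0,0,0) (0,0,2) (0,1,0) (0,1,2) (0,2,0) (0,2,2) (2,1,0) (2,1,2) (2,2,0) (2,2,2)
TSO (10): (0,0,0) (0,0,2) (0,1,0) (0,1,2) (0,2,0) (0,2,2) (2,1,0) (2,1,2) (2,2,0) (2,2,2)
PSO (12): (0,0,0) (0,0,2) (0,1,0) (0,1,2) (0,2,0) (0,2,2) (2,0,0) (2,0,2) (2,1,0) (2,1,2) (2,2,0) (2,2,2)
target (0,0,2) ∈ {SC,TSO,PSO}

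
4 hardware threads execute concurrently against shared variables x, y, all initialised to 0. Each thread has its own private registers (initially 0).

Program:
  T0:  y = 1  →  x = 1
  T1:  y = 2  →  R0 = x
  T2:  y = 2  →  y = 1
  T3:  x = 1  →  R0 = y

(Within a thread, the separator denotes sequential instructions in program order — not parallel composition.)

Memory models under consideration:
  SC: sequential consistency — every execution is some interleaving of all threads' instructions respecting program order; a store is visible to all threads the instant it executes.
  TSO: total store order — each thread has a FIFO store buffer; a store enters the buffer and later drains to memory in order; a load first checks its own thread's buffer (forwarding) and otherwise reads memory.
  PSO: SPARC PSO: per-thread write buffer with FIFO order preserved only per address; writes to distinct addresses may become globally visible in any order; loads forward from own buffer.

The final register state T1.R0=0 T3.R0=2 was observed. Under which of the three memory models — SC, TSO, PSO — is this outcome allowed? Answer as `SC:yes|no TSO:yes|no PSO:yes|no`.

outcome vector order: (T1.R0,T3.R0)
[SC] allowed = {(0,1); (0,2); (1,0); (1,1); (1,2)}
[TSO] allowed = {(0,0); (0,1); (0,2); (1,0); (1,1); (1,2)}
[PSO] allowed = {(0,0); (0,1); (0,2); (1,0); (1,1); (1,2)}
target (0,2) ∈ {SC,TSO,PSO}

SC:yes TSO:yes PSO:yes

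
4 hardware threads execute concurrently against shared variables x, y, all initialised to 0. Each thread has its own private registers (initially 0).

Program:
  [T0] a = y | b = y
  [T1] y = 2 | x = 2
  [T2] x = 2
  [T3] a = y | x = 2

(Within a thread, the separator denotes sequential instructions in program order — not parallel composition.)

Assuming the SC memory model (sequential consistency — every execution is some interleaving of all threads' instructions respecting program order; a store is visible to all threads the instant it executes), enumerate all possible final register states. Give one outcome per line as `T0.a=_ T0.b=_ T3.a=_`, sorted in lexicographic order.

outcome vector order: (T0.a,T0.b,T3.a)
|SC outcomes| = 6

T0.a=0 T0.b=0 T3.a=0
T0.a=0 T0.b=0 T3.a=2
T0.a=0 T0.b=2 T3.a=0
T0.a=0 T0.b=2 T3.a=2
T0.a=2 T0.b=2 T3.a=0
T0.a=2 T0.b=2 T3.a=2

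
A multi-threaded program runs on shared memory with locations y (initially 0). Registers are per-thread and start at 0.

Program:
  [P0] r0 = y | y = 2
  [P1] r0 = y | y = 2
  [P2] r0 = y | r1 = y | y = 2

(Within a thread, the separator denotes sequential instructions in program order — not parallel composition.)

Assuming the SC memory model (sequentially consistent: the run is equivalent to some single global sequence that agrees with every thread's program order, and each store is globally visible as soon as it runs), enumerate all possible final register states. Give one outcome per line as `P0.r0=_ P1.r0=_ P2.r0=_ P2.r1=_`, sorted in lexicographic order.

outcome vector order: (P0.r0,P1.r0,P2.r0,P2.r1)
|SC outcomes| = 10

P0.r0=0 P1.r0=0 P2.r0=0 P2.r1=0
P0.r0=0 P1.r0=0 P2.r0=0 P2.r1=2
P0.r0=0 P1.r0=0 P2.r0=2 P2.r1=2
P0.r0=0 P1.r0=2 P2.r0=0 P2.r1=0
P0.r0=0 P1.r0=2 P2.r0=0 P2.r1=2
P0.r0=0 P1.r0=2 P2.r0=2 P2.r1=2
P0.r0=2 P1.r0=0 P2.r0=0 P2.r1=0
P0.r0=2 P1.r0=0 P2.r0=0 P2.r1=2
P0.r0=2 P1.r0=0 P2.r0=2 P2.r1=2
P0.r0=2 P1.r0=2 P2.r0=0 P2.r1=0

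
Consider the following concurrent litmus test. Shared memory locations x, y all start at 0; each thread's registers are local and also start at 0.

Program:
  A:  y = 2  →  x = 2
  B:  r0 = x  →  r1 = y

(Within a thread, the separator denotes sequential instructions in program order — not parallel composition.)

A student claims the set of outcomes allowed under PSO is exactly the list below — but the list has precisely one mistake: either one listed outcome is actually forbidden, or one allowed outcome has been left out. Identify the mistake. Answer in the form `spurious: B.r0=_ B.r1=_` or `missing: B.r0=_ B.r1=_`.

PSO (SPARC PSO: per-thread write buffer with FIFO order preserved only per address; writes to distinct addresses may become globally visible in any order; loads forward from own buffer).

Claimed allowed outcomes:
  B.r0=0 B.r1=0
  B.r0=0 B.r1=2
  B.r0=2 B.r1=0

missing: B.r0=2 B.r1=2

outcome vector order: (B.r0,B.r1)
PSO: 4 outcomes — {(0,0) (0,2) (2,0) (2,2)}
PSO∖claimed = {(2,2)}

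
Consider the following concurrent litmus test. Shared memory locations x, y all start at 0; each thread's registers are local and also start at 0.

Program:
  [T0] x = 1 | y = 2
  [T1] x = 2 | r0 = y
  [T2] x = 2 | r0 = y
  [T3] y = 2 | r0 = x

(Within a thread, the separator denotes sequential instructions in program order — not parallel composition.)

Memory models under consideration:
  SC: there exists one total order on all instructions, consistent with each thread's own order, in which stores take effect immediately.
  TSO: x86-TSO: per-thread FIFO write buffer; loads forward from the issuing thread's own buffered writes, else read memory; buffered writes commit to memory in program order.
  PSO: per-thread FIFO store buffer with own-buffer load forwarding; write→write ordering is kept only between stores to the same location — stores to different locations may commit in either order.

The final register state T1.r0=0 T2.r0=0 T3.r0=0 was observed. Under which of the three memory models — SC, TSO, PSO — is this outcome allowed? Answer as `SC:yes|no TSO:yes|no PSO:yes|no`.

outcome vector order: (T1.r0,T2.r0,T3.r0)
SC (9): 001; 002; 021; 022; 201; 202; 220; 221; 222
TSO (12): 000; 001; 002; 020; 021; 022; 200; 201; 202; 220; 221; 222
PSO (12): 000; 001; 002; 020; 021; 022; 200; 201; 202; 220; 221; 222
target 000 ∈ {TSO,PSO}

SC:no TSO:yes PSO:yes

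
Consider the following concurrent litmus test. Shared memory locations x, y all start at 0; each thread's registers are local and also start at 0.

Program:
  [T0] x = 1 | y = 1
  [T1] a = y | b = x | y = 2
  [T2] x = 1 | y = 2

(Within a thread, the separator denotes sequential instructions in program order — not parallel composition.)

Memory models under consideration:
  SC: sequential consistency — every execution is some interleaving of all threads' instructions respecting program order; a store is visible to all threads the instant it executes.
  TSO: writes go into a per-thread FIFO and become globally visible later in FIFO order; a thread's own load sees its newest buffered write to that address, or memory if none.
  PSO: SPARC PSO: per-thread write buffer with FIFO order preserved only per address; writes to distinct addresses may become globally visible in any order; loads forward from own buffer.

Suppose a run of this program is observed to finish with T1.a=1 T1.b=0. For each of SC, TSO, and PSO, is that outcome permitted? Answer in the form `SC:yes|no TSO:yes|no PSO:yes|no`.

SC:no TSO:no PSO:yes

outcome vector order: (T1.a,T1.b)
SC (4): <0 0> <0 1> <1 1> <2 1>
TSO (4): <0 0> <0 1> <1 1> <2 1>
PSO (6): <0 0> <0 1> <1 0> <1 1> <2 0> <2 1>
target <1 0> ∈ {PSO}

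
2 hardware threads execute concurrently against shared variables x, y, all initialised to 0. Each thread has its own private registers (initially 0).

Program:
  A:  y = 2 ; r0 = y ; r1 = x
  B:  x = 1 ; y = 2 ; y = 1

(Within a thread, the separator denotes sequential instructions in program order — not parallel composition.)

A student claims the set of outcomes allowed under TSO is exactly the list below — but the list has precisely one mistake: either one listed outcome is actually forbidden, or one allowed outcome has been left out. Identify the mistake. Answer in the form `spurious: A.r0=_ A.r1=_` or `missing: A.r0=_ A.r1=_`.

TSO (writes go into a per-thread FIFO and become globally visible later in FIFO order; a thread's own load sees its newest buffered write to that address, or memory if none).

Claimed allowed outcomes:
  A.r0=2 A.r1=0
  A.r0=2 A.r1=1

outcome vector order: (A.r0,A.r1)
TSO (3): <1 1> <2 0> <2 1>
TSO∖claimed = {<1 1>}

missing: A.r0=1 A.r1=1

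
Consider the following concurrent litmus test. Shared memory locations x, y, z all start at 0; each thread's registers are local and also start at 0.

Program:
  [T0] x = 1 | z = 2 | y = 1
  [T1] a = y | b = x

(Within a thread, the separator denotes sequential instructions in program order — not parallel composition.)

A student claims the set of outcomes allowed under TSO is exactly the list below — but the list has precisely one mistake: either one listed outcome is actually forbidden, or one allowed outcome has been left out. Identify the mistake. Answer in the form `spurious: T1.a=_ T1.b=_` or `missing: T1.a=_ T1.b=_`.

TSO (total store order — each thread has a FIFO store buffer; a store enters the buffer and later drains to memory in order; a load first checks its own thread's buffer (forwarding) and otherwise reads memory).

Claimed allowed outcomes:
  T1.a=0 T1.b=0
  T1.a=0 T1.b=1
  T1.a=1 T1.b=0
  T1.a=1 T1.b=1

spurious: T1.a=1 T1.b=0

outcome vector order: (T1.a,T1.b)
[TSO] allowed = {<0 0>, <0 1>, <1 1>}
claimed∖TSO = {<1 0>}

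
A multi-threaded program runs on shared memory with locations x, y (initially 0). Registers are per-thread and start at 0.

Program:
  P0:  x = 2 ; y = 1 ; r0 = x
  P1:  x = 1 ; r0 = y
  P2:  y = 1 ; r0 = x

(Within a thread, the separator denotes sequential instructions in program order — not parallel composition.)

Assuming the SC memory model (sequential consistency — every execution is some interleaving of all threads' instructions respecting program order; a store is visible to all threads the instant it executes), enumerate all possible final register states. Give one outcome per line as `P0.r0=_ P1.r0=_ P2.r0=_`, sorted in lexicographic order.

P0.r0=1 P1.r0=0 P2.r0=1
P0.r0=1 P1.r0=1 P2.r0=0
P0.r0=1 P1.r0=1 P2.r0=1
P0.r0=1 P1.r0=1 P2.r0=2
P0.r0=2 P1.r0=0 P2.r0=1
P0.r0=2 P1.r0=0 P2.r0=2
P0.r0=2 P1.r0=1 P2.r0=0
P0.r0=2 P1.r0=1 P2.r0=1
P0.r0=2 P1.r0=1 P2.r0=2

outcome vector order: (P0.r0,P1.r0,P2.r0)
|SC outcomes| = 9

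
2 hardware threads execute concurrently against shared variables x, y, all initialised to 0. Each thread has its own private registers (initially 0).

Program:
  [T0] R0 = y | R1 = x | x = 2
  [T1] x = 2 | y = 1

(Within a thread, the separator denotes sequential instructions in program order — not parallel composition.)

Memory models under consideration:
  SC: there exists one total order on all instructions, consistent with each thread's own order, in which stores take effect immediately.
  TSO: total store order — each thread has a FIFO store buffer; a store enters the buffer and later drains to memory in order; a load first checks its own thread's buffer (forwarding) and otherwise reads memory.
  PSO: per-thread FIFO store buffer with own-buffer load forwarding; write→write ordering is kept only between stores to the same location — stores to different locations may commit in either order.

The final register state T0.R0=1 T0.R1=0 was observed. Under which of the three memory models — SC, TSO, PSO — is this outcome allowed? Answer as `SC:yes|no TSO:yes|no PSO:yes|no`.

outcome vector order: (T0.R0,T0.R1)
SC (3): (0,0); (0,2); (1,2)
TSO (3): (0,0); (0,2); (1,2)
PSO (4): (0,0); (0,2); (1,0); (1,2)
target (1,0) ∈ {PSO}

SC:no TSO:no PSO:yes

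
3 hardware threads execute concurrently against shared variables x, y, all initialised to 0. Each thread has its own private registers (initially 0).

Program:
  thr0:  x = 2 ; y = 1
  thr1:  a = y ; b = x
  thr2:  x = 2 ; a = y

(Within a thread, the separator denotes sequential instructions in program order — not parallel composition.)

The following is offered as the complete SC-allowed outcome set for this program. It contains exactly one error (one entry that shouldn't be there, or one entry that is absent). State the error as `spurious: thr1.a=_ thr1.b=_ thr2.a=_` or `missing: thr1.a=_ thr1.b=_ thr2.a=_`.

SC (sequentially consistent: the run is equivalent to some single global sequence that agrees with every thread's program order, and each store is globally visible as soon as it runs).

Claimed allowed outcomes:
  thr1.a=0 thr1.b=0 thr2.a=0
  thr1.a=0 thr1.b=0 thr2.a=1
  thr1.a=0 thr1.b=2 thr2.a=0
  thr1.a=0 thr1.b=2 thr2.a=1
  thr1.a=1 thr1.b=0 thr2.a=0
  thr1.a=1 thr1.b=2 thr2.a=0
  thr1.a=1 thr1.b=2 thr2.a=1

outcome vector order: (thr1.a,thr1.b,thr2.a)
under SC → (0,0,0), (0,0,1), (0,2,0), (0,2,1), (1,2,0), (1,2,1)
claimed∖SC = {(1,0,0)}

spurious: thr1.a=1 thr1.b=0 thr2.a=0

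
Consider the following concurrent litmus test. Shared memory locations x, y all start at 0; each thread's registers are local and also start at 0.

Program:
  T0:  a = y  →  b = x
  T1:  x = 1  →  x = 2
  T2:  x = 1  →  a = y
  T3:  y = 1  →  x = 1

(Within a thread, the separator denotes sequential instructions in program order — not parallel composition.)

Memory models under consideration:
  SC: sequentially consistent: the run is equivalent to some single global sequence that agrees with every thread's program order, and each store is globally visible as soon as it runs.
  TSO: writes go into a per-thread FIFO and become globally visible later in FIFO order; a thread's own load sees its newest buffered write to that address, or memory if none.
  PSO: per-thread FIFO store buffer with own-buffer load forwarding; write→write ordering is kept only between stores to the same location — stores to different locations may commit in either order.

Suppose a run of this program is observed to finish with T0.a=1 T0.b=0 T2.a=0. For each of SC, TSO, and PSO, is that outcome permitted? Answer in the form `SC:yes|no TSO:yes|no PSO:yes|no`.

SC:no TSO:yes PSO:yes

outcome vector order: (T0.a,T0.b,T2.a)
[SC] allowed = {(0,0,0), (0,0,1), (0,1,0), (0,1,1), (0,2,0), (0,2,1), (1,0,1), (1,1,0), (1,1,1), (1,2,0), (1,2,1)}
[TSO] allowed = {(0,0,0), (0,0,1), (0,1,0), (0,1,1), (0,2,0), (0,2,1), (1,0,0), (1,0,1), (1,1,0), (1,1,1), (1,2,0), (1,2,1)}
[PSO] allowed = {(0,0,0), (0,0,1), (0,1,0), (0,1,1), (0,2,0), (0,2,1), (1,0,0), (1,0,1), (1,1,0), (1,1,1), (1,2,0), (1,2,1)}
target (1,0,0) ∈ {TSO,PSO}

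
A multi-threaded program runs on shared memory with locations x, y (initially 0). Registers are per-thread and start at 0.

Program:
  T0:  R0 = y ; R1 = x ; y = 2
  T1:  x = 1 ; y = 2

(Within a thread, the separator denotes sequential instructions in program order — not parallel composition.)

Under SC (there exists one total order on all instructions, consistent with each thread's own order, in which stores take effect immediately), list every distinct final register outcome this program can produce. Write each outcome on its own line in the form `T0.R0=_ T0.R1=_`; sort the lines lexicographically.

T0.R0=0 T0.R1=0
T0.R0=0 T0.R1=1
T0.R0=2 T0.R1=1

outcome vector order: (T0.R0,T0.R1)
|SC outcomes| = 3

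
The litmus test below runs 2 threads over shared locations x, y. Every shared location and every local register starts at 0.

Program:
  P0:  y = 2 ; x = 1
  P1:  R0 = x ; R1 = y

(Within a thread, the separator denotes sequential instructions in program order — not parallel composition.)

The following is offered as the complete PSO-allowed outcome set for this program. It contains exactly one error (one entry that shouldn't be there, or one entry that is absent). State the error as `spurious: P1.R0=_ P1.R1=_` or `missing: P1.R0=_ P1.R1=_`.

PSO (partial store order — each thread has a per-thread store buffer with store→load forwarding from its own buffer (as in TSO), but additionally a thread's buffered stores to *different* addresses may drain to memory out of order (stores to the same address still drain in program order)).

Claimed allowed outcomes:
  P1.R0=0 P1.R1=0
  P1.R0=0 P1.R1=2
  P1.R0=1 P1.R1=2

outcome vector order: (P1.R0,P1.R1)
[PSO] allowed = {<0 0>; <0 2>; <1 0>; <1 2>}
PSO∖claimed = {<1 0>}

missing: P1.R0=1 P1.R1=0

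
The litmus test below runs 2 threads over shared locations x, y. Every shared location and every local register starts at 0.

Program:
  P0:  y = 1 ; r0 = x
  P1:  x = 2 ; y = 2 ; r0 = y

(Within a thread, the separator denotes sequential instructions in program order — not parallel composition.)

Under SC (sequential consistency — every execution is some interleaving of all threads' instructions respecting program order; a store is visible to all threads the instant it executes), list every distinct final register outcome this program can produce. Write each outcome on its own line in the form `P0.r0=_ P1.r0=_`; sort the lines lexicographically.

outcome vector order: (P0.r0,P1.r0)
|SC outcomes| = 3

P0.r0=0 P1.r0=2
P0.r0=2 P1.r0=1
P0.r0=2 P1.r0=2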